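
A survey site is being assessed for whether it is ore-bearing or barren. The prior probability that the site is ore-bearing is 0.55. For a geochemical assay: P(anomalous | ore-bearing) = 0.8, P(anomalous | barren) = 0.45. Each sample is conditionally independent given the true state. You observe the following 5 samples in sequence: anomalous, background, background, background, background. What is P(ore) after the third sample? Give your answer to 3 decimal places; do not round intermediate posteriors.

0.223

After 'anomalous': P(ore) = 0.8·0.5500 / (0.8·0.5500 + 0.45·0.4500) ≈ 0.6848
After 'background': P(ore) = 0.2·0.6848 / (0.2·0.6848 + 0.55·0.3152) ≈ 0.4414
After 'background': P(ore) = 0.2·0.4414 / (0.2·0.4414 + 0.55·0.5586) ≈ 0.2232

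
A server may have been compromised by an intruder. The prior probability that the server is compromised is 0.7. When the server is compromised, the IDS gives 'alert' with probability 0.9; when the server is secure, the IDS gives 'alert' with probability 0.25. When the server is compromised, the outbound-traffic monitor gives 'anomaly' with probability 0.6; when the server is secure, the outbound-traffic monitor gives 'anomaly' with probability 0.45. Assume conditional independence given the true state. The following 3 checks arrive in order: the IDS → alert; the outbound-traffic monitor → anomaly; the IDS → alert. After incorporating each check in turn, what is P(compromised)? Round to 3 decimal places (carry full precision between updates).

0.976

After the IDS='alert': P(compromised) = 0.9·0.7000 / (0.9·0.7000 + 0.25·0.3000) ≈ 0.8936
After the outbound-traffic monitor='anomaly': P(compromised) = 0.6·0.8936 / (0.6·0.8936 + 0.45·0.1064) ≈ 0.9180
After the IDS='alert': P(compromised) = 0.9·0.9180 / (0.9·0.9180 + 0.25·0.0820) ≈ 0.9758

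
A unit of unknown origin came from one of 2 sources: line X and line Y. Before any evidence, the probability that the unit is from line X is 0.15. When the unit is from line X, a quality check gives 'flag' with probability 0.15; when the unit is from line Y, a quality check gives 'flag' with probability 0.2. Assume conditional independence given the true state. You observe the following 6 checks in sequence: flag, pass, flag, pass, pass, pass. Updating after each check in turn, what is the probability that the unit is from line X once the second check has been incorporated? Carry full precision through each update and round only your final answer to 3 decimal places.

0.123

After 'flag': P(line X) = 0.15·0.1500 / (0.15·0.1500 + 0.2·0.8500) ≈ 0.1169
After 'pass': P(line X) = 0.85·0.1169 / (0.85·0.1169 + 0.8·0.8831) ≈ 0.1233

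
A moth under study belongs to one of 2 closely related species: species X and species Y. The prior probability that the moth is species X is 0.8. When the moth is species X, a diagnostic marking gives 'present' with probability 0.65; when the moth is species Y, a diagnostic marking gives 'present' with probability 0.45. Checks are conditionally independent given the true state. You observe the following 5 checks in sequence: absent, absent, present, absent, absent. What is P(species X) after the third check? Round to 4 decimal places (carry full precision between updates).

0.7006

After 'absent': P(species X) = 0.35·0.8000 / (0.35·0.8000 + 0.55·0.2000) ≈ 0.7179
After 'absent': P(species X) = 0.35·0.7179 / (0.35·0.7179 + 0.55·0.2821) ≈ 0.6183
After 'present': P(species X) = 0.65·0.6183 / (0.65·0.6183 + 0.45·0.3817) ≈ 0.7006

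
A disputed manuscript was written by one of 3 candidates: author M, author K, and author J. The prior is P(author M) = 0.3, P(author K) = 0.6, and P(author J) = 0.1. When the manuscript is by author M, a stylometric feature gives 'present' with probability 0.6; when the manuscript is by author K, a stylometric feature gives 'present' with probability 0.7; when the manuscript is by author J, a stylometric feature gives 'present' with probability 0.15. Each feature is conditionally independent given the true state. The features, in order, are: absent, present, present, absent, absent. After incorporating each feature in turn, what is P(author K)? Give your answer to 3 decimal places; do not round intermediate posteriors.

0.489

After 'absent': normaliser = 0.4·0.3000 + 0.3·0.6000 + 0.85·0.1000; P(author M) ≈ 0.3117, P(author K) ≈ 0.4675, P(author J) ≈ 0.2208
After 'present': normaliser = 0.6·0.3117 + 0.7·0.4675 + 0.15·0.2208; P(author M) ≈ 0.3416, P(author K) ≈ 0.5979, P(author J) ≈ 0.0605
After 'present': normaliser = 0.6·0.3416 + 0.7·0.5979 + 0.15·0.0605; P(author M) ≈ 0.3241, P(author K) ≈ 0.6616, P(author J) ≈ 0.0143
After 'absent': normaliser = 0.4·0.3241 + 0.3·0.6616 + 0.85·0.0143; P(author M) ≈ 0.3809, P(author K) ≈ 0.5833, P(author J) ≈ 0.0358
After 'absent': normaliser = 0.4·0.3809 + 0.3·0.5833 + 0.85·0.0358; P(author M) ≈ 0.4258, P(author K) ≈ 0.4890, P(author J) ≈ 0.0851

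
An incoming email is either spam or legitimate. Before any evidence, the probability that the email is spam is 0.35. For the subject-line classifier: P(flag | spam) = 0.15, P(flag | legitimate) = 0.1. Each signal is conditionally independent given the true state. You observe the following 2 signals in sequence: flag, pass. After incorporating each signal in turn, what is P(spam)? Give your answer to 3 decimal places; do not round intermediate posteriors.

Each posterior becomes the prior for the next update.
After 'flag': P(spam) = 0.15·0.3500 / (0.15·0.3500 + 0.1·0.6500) ≈ 0.4468
After 'pass': P(spam) = 0.85·0.4468 / (0.85·0.4468 + 0.9·0.5532) ≈ 0.4327

0.433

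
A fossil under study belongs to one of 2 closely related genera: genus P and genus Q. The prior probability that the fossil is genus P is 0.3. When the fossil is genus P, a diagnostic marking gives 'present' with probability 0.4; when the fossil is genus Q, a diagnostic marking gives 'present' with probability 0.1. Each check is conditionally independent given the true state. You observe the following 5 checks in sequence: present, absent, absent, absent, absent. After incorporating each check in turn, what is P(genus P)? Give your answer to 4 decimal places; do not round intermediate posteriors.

After 'present': P(genus P) = 0.4·0.3000 / (0.4·0.3000 + 0.1·0.7000) ≈ 0.6316
After 'absent': P(genus P) = 0.6·0.6316 / (0.6·0.6316 + 0.9·0.3684) ≈ 0.5333
After 'absent': P(genus P) = 0.6·0.5333 / (0.6·0.5333 + 0.9·0.4667) ≈ 0.4324
After 'absent': P(genus P) = 0.6·0.4324 / (0.6·0.4324 + 0.9·0.5676) ≈ 0.3368
After 'absent': P(genus P) = 0.6·0.3368 / (0.6·0.3368 + 0.9·0.6632) ≈ 0.2530

0.2530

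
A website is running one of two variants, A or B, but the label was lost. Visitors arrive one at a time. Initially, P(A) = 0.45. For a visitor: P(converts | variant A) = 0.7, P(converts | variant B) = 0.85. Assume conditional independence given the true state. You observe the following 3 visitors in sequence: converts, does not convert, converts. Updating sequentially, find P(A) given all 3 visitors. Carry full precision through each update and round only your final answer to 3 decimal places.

0.526

After 'converts': P(A) = 0.7·0.4500 / (0.7·0.4500 + 0.85·0.5500) ≈ 0.4026
After 'does not convert': P(A) = 0.3·0.4026 / (0.3·0.4026 + 0.15·0.5974) ≈ 0.5740
After 'converts': P(A) = 0.7·0.5740 / (0.7·0.5740 + 0.85·0.4260) ≈ 0.5260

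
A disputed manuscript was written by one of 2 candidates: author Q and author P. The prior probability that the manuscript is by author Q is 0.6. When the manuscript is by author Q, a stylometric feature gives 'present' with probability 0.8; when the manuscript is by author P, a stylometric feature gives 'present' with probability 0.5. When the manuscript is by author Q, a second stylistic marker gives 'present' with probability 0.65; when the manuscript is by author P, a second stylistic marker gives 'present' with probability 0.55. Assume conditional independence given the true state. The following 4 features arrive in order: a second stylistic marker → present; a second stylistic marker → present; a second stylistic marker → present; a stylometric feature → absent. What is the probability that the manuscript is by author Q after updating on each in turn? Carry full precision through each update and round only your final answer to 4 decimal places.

0.4976

After a second stylistic marker='present': P(author Q) = 0.65·0.6000 / (0.65·0.6000 + 0.55·0.4000) ≈ 0.6393
After a second stylistic marker='present': P(author Q) = 0.65·0.6393 / (0.65·0.6393 + 0.55·0.3607) ≈ 0.6769
After a second stylistic marker='present': P(author Q) = 0.65·0.6769 / (0.65·0.6769 + 0.55·0.3231) ≈ 0.7123
After a stylometric feature='absent': P(author Q) = 0.2·0.7123 / (0.2·0.7123 + 0.5·0.2877) ≈ 0.4976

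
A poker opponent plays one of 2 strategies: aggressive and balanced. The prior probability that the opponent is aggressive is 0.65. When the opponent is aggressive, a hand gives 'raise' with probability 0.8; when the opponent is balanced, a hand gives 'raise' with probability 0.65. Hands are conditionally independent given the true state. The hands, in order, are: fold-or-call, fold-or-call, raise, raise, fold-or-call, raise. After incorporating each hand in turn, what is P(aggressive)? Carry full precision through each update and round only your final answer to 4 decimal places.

After 'fold-or-call': P(aggressive) = 0.2·0.6500 / (0.2·0.6500 + 0.35·0.3500) ≈ 0.5149
After 'fold-or-call': P(aggressive) = 0.2·0.5149 / (0.2·0.5149 + 0.35·0.4851) ≈ 0.3775
After 'raise': P(aggressive) = 0.8·0.3775 / (0.8·0.3775 + 0.65·0.6225) ≈ 0.4274
After 'raise': P(aggressive) = 0.8·0.4274 / (0.8·0.4274 + 0.65·0.5726) ≈ 0.4788
After 'fold-or-call': P(aggressive) = 0.2·0.4788 / (0.2·0.4788 + 0.35·0.5212) ≈ 0.3442
After 'raise': P(aggressive) = 0.8·0.3442 / (0.8·0.3442 + 0.65·0.6558) ≈ 0.3925

0.3925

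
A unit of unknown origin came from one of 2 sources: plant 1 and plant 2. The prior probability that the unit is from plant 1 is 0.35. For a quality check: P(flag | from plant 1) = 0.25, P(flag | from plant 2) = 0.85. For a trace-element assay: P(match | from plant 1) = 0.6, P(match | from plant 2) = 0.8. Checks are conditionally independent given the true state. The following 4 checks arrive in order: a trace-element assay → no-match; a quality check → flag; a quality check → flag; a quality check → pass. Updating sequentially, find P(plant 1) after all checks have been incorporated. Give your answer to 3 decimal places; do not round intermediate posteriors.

0.318

After a trace-element assay='no-match': P(plant 1) = 0.4·0.3500 / (0.4·0.3500 + 0.2·0.6500) ≈ 0.5185
After a quality check='flag': P(plant 1) = 0.25·0.5185 / (0.25·0.5185 + 0.85·0.4815) ≈ 0.2405
After a quality check='flag': P(plant 1) = 0.25·0.2405 / (0.25·0.2405 + 0.85·0.7595) ≈ 0.0852
After a quality check='pass': P(plant 1) = 0.75·0.0852 / (0.75·0.0852 + 0.15·0.9148) ≈ 0.3178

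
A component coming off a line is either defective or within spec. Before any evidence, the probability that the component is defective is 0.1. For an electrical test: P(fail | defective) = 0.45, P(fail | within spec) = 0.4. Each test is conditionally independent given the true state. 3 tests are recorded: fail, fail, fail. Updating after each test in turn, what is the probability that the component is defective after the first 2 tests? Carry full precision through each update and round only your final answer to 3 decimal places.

0.123

After 'fail': P(defective) = 0.45·0.1000 / (0.45·0.1000 + 0.4·0.9000) ≈ 0.1111
After 'fail': P(defective) = 0.45·0.1111 / (0.45·0.1111 + 0.4·0.8889) ≈ 0.1233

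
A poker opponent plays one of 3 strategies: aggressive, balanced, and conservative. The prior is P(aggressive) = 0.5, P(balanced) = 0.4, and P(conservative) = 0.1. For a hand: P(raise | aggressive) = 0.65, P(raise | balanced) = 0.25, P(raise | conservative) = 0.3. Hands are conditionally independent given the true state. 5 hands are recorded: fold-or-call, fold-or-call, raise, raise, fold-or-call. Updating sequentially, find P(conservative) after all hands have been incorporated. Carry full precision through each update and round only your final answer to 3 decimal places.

After 'fold-or-call': normaliser = 0.35·0.5000 + 0.75·0.4000 + 0.7·0.1000; P(aggressive) ≈ 0.3211, P(balanced) ≈ 0.5505, P(conservative) ≈ 0.1284
After 'fold-or-call': normaliser = 0.35·0.3211 + 0.75·0.5505 + 0.7·0.1284; P(aggressive) ≈ 0.1827, P(balanced) ≈ 0.6711, P(conservative) ≈ 0.1462
After 'raise': normaliser = 0.65·0.1827 + 0.25·0.6711 + 0.3·0.1462; P(aggressive) ≈ 0.3594, P(balanced) ≈ 0.5078, P(conservative) ≈ 0.1327
After 'raise': normaliser = 0.65·0.3594 + 0.25·0.5078 + 0.3·0.1327; P(aggressive) ≈ 0.5835, P(balanced) ≈ 0.3171, P(conservative) ≈ 0.0994
After 'fold-or-call': normaliser = 0.35·0.5835 + 0.75·0.3171 + 0.7·0.0994; P(aggressive) ≈ 0.3992, P(balanced) ≈ 0.4648, P(conservative) ≈ 0.1360

0.136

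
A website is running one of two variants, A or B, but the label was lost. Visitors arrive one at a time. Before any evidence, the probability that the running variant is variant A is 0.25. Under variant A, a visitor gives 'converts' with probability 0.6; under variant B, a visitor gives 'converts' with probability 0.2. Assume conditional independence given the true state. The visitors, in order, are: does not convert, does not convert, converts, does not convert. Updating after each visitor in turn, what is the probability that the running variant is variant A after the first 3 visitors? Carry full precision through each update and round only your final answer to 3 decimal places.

After 'does not convert': P(A) = 0.4·0.2500 / (0.4·0.2500 + 0.8·0.7500) ≈ 0.1429
After 'does not convert': P(A) = 0.4·0.1429 / (0.4·0.1429 + 0.8·0.8571) ≈ 0.0769
After 'converts': P(A) = 0.6·0.0769 / (0.6·0.0769 + 0.2·0.9231) ≈ 0.2000

0.200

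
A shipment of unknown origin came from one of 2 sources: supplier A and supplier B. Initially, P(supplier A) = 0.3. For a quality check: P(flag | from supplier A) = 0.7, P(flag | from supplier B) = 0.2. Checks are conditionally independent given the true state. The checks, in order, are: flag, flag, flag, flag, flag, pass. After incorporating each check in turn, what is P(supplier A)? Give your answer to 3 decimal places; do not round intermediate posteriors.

0.988

Apply Bayes' rule sequentially, carrying P(supplier A) forward.
After 'flag': P(supplier A) = 0.7·0.3000 / (0.7·0.3000 + 0.2·0.7000) ≈ 0.6000
After 'flag': P(supplier A) = 0.7·0.6000 / (0.7·0.6000 + 0.2·0.4000) ≈ 0.8400
After 'flag': P(supplier A) = 0.7·0.8400 / (0.7·0.8400 + 0.2·0.1600) ≈ 0.9484
After 'flag': P(supplier A) = 0.7·0.9484 / (0.7·0.9484 + 0.2·0.0516) ≈ 0.9847
After 'flag': P(supplier A) = 0.7·0.9847 / (0.7·0.9847 + 0.2·0.0153) ≈ 0.9956
After 'pass': P(supplier A) = 0.3·0.9956 / (0.3·0.9956 + 0.8·0.0044) ≈ 0.9883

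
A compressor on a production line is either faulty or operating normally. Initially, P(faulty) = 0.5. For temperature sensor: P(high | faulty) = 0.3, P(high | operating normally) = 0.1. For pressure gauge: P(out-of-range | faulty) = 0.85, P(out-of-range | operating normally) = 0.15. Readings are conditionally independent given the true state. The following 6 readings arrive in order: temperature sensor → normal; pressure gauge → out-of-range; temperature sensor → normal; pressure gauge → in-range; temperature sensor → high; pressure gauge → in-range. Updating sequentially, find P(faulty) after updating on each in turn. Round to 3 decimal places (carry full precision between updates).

Apply Bayes' rule sequentially, carrying P(faulty) forward.
After temperature sensor='normal': P(faulty) = 0.7·0.5000 / (0.7·0.5000 + 0.9·0.5000) ≈ 0.4375
After pressure gauge='out-of-range': P(faulty) = 0.85·0.4375 / (0.85·0.4375 + 0.15·0.5625) ≈ 0.8151
After temperature sensor='normal': P(faulty) = 0.7·0.8151 / (0.7·0.8151 + 0.9·0.1849) ≈ 0.7742
After pressure gauge='in-range': P(faulty) = 0.15·0.7742 / (0.15·0.7742 + 0.85·0.2258) ≈ 0.3769
After temperature sensor='high': P(faulty) = 0.3·0.3769 / (0.3·0.3769 + 0.1·0.6231) ≈ 0.6447
After pressure gauge='in-range': P(faulty) = 0.15·0.6447 / (0.15·0.6447 + 0.85·0.3553) ≈ 0.2426

0.243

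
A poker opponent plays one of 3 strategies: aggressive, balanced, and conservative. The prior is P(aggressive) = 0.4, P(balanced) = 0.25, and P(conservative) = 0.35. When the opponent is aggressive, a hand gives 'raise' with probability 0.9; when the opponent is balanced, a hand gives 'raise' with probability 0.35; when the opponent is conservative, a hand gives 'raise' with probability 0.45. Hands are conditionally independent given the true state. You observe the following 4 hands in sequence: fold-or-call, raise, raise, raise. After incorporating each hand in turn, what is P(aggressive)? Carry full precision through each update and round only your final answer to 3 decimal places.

After 'fold-or-call': normaliser = 0.1·0.4000 + 0.65·0.2500 + 0.55·0.3500; P(aggressive) ≈ 0.1013, P(balanced) ≈ 0.4114, P(conservative) ≈ 0.4873
After 'raise': normaliser = 0.9·0.1013 + 0.35·0.4114 + 0.45·0.4873; P(aggressive) ≈ 0.2006, P(balanced) ≈ 0.3169, P(conservative) ≈ 0.4826
After 'raise': normaliser = 0.9·0.2006 + 0.35·0.3169 + 0.45·0.4826; P(aggressive) ≈ 0.3549, P(balanced) ≈ 0.2181, P(conservative) ≈ 0.4270
After 'raise': normaliser = 0.9·0.3549 + 0.35·0.2181 + 0.45·0.4270; P(aggressive) ≈ 0.5433, P(balanced) ≈ 0.1298, P(conservative) ≈ 0.3268

0.543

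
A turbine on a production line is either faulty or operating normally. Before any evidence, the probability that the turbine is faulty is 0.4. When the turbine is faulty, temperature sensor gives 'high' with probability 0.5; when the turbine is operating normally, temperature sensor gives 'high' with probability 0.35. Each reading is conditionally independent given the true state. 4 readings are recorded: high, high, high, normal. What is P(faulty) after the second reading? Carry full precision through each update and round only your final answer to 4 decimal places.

0.5764

After 'high': P(faulty) = 0.5·0.4000 / (0.5·0.4000 + 0.35·0.6000) ≈ 0.4878
After 'high': P(faulty) = 0.5·0.4878 / (0.5·0.4878 + 0.35·0.5122) ≈ 0.5764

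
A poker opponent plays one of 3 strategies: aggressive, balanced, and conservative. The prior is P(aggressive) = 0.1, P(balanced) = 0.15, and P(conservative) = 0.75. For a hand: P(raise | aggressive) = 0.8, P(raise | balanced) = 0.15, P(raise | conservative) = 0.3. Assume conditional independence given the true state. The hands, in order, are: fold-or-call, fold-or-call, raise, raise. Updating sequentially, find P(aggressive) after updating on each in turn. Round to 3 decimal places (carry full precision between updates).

0.067

After 'fold-or-call': normaliser = 0.2·0.1000 + 0.85·0.1500 + 0.7·0.7500; P(aggressive) ≈ 0.0297, P(balanced) ≈ 0.1896, P(conservative) ≈ 0.7807
After 'fold-or-call': normaliser = 0.2·0.0297 + 0.85·0.1896 + 0.7·0.7807; P(aggressive) ≈ 0.0083, P(balanced) ≈ 0.2258, P(conservative) ≈ 0.7658
After 'raise': normaliser = 0.8·0.0083 + 0.15·0.2258 + 0.3·0.7658; P(aggressive) ≈ 0.0247, P(balanced) ≈ 0.1253, P(conservative) ≈ 0.8500
After 'raise': normaliser = 0.8·0.0247 + 0.15·0.1253 + 0.3·0.8500; P(aggressive) ≈ 0.0672, P(balanced) ≈ 0.0640, P(conservative) ≈ 0.8687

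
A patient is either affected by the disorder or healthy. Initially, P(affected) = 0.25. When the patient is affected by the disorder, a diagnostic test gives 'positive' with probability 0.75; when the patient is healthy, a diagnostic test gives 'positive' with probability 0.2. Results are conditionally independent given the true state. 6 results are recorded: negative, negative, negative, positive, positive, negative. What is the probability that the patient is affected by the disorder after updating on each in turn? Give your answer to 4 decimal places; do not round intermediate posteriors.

After 'negative': P(affected) = 0.25·0.2500 / (0.25·0.2500 + 0.8·0.7500) ≈ 0.0943
After 'negative': P(affected) = 0.25·0.0943 / (0.25·0.0943 + 0.8·0.9057) ≈ 0.0315
After 'negative': P(affected) = 0.25·0.0315 / (0.25·0.0315 + 0.8·0.9685) ≈ 0.0101
After 'positive': P(affected) = 0.75·0.0101 / (0.75·0.0101 + 0.2·0.9899) ≈ 0.0367
After 'positive': P(affected) = 0.75·0.0367 / (0.75·0.0367 + 0.2·0.9633) ≈ 0.1251
After 'negative': P(affected) = 0.25·0.1251 / (0.25·0.1251 + 0.8·0.8749) ≈ 0.0428

0.0428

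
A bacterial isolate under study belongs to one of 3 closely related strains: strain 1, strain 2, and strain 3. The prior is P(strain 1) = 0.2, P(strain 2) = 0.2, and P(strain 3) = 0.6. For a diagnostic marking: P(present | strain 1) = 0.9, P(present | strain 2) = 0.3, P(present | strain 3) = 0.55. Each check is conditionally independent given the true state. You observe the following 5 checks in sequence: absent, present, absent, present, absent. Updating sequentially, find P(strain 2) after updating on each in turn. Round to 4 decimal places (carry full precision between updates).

After 'absent': normaliser = 0.1·0.2000 + 0.7·0.2000 + 0.45·0.6000; P(strain 1) ≈ 0.0465, P(strain 2) ≈ 0.3256, P(strain 3) ≈ 0.6279
After 'present': normaliser = 0.9·0.0465 + 0.3·0.3256 + 0.55·0.6279; P(strain 1) ≈ 0.0863, P(strain 2) ≈ 0.2014, P(strain 3) ≈ 0.7122
After 'absent': normaliser = 0.1·0.0863 + 0.7·0.2014 + 0.45·0.7122; P(strain 1) ≈ 0.0184, P(strain 2) ≈ 0.2999, P(strain 3) ≈ 0.6817
After 'present': normaliser = 0.9·0.0184 + 0.3·0.2999 + 0.55·0.6817; P(strain 1) ≈ 0.0343, P(strain 2) ≈ 0.1869, P(strain 3) ≈ 0.7788
After 'absent': normaliser = 0.1·0.0343 + 0.7·0.1869 + 0.45·0.7788; P(strain 1) ≈ 0.0071, P(strain 2) ≈ 0.2699, P(strain 3) ≈ 0.7230

0.2699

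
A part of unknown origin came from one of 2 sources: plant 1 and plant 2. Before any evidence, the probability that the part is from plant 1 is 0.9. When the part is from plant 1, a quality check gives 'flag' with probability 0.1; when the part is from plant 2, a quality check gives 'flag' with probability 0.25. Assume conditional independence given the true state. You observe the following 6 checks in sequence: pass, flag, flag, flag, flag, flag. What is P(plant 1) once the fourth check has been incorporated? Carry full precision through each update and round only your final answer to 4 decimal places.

0.4087

After 'pass': P(plant 1) = 0.9·0.9000 / (0.9·0.9000 + 0.75·0.1000) ≈ 0.9153
After 'flag': P(plant 1) = 0.1·0.9153 / (0.1·0.9153 + 0.25·0.0847) ≈ 0.8120
After 'flag': P(plant 1) = 0.1·0.8120 / (0.1·0.8120 + 0.25·0.1880) ≈ 0.6334
After 'flag': P(plant 1) = 0.1·0.6334 / (0.1·0.6334 + 0.25·0.3666) ≈ 0.4087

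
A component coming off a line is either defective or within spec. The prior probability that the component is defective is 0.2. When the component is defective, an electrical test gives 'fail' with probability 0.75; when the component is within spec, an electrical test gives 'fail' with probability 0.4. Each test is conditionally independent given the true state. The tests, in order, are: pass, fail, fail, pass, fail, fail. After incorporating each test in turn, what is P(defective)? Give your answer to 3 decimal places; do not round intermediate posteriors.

After 'pass': P(defective) = 0.25·0.2000 / (0.25·0.2000 + 0.6·0.8000) ≈ 0.0943
After 'fail': P(defective) = 0.75·0.0943 / (0.75·0.0943 + 0.4·0.9057) ≈ 0.1634
After 'fail': P(defective) = 0.75·0.1634 / (0.75·0.1634 + 0.4·0.8366) ≈ 0.2680
After 'pass': P(defective) = 0.25·0.2680 / (0.25·0.2680 + 0.6·0.7320) ≈ 0.1324
After 'fail': P(defective) = 0.75·0.1324 / (0.75·0.1324 + 0.4·0.8676) ≈ 0.2225
After 'fail': P(defective) = 0.75·0.2225 / (0.75·0.2225 + 0.4·0.7775) ≈ 0.3491

0.349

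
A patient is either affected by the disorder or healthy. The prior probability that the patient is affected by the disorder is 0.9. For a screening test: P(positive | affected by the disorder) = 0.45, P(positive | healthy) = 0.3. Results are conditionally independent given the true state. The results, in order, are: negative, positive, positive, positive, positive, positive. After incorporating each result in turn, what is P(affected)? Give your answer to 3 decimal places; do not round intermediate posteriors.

After 'negative': P(affected) = 0.55·0.9000 / (0.55·0.9000 + 0.7·0.1000) ≈ 0.8761
After 'positive': P(affected) = 0.45·0.8761 / (0.45·0.8761 + 0.3·0.1239) ≈ 0.9138
After 'positive': P(affected) = 0.45·0.9138 / (0.45·0.9138 + 0.3·0.0862) ≈ 0.9409
After 'positive': P(affected) = 0.45·0.9409 / (0.45·0.9409 + 0.3·0.0591) ≈ 0.9598
After 'positive': P(affected) = 0.45·0.9598 / (0.45·0.9598 + 0.3·0.0402) ≈ 0.9728
After 'positive': P(affected) = 0.45·0.9728 / (0.45·0.9728 + 0.3·0.0272) ≈ 0.9817

0.982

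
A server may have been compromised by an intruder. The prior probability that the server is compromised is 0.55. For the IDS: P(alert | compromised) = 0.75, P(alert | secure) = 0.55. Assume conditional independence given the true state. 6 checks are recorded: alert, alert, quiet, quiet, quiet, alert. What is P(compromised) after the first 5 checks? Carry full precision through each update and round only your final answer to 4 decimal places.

0.2804

Each posterior becomes the prior for the next update.
After 'alert': P(compromised) = 0.75·0.5500 / (0.75·0.5500 + 0.55·0.4500) ≈ 0.6250
After 'alert': P(compromised) = 0.75·0.6250 / (0.75·0.6250 + 0.55·0.3750) ≈ 0.6944
After 'quiet': P(compromised) = 0.25·0.6944 / (0.25·0.6944 + 0.45·0.3056) ≈ 0.5580
After 'quiet': P(compromised) = 0.25·0.5580 / (0.25·0.5580 + 0.45·0.4420) ≈ 0.4123
After 'quiet': P(compromised) = 0.25·0.4123 / (0.25·0.4123 + 0.45·0.5877) ≈ 0.2804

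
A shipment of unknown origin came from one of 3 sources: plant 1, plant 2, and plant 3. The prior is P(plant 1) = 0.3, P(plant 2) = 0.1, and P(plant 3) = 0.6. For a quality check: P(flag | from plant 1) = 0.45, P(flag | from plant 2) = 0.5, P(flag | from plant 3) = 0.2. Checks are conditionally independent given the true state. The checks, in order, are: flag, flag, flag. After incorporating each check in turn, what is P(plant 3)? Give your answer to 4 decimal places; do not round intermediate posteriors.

Apply Bayes' rule sequentially, carrying P(plant 3) forward.
After 'flag': normaliser = 0.45·0.3000 + 0.5·0.1000 + 0.2·0.6000; P(plant 1) ≈ 0.4426, P(plant 2) ≈ 0.1639, P(plant 3) ≈ 0.3934
After 'flag': normaliser = 0.45·0.4426 + 0.5·0.1639 + 0.2·0.3934; P(plant 1) ≈ 0.5535, P(plant 2) ≈ 0.2278, P(plant 3) ≈ 0.2187
After 'flag': normaliser = 0.45·0.5535 + 0.5·0.2278 + 0.2·0.2187; P(plant 1) ≈ 0.6124, P(plant 2) ≈ 0.2800, P(plant 3) ≈ 0.1075

0.1075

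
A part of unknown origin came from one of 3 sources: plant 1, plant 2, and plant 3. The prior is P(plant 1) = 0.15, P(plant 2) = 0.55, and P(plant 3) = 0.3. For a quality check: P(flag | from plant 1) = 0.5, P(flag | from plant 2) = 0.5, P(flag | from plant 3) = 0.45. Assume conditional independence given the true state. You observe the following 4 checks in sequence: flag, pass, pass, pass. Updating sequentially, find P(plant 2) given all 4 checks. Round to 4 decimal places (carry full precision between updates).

After 'flag': normaliser = 0.5·0.1500 + 0.5·0.5500 + 0.45·0.3000; P(plant 1) ≈ 0.1546, P(plant 2) ≈ 0.5670, P(plant 3) ≈ 0.2784
After 'pass': normaliser = 0.5·0.1546 + 0.5·0.5670 + 0.55·0.2784; P(plant 1) ≈ 0.1505, P(plant 2) ≈ 0.5517, P(plant 3) ≈ 0.2979
After 'pass': normaliser = 0.5·0.1505 + 0.5·0.5517 + 0.55·0.2979; P(plant 1) ≈ 0.1461, P(plant 2) ≈ 0.5357, P(plant 3) ≈ 0.3182
After 'pass': normaliser = 0.5·0.1461 + 0.5·0.5357 + 0.55·0.3182; P(plant 1) ≈ 0.1416, P(plant 2) ≈ 0.5192, P(plant 3) ≈ 0.3392

0.5192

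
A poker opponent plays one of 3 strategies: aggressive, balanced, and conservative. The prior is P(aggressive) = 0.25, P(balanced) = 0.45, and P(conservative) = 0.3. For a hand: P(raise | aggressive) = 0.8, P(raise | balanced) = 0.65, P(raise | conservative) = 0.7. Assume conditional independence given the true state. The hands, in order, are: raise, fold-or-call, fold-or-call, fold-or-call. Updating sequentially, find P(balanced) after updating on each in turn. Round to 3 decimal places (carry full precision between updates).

0.633

Apply Bayes' rule sequentially, carrying P(balanced) forward.
After 'raise': normaliser = 0.8·0.2500 + 0.65·0.4500 + 0.7·0.3000; P(aggressive) ≈ 0.2847, P(balanced) ≈ 0.4164, P(conservative) ≈ 0.2989
After 'fold-or-call': normaliser = 0.2·0.2847 + 0.35·0.4164 + 0.3·0.2989; P(aggressive) ≈ 0.1948, P(balanced) ≈ 0.4985, P(conservative) ≈ 0.3068
After 'fold-or-call': normaliser = 0.2·0.1948 + 0.35·0.4985 + 0.3·0.3068; P(aggressive) ≈ 0.1275, P(balanced) ≈ 0.5712, P(conservative) ≈ 0.3013
After 'fold-or-call': normaliser = 0.2·0.1275 + 0.35·0.5712 + 0.3·0.3013; P(aggressive) ≈ 0.0808, P(balanced) ≈ 0.6330, P(conservative) ≈ 0.2862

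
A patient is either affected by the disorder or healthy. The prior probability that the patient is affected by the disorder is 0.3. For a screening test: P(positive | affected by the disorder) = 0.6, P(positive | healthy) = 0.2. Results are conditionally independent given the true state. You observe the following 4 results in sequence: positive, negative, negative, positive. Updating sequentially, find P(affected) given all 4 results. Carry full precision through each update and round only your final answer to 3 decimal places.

0.491

Apply Bayes' rule sequentially, carrying P(affected) forward.
After 'positive': P(affected) = 0.6·0.3000 / (0.6·0.3000 + 0.2·0.7000) ≈ 0.5625
After 'negative': P(affected) = 0.4·0.5625 / (0.4·0.5625 + 0.8·0.4375) ≈ 0.3913
After 'negative': P(affected) = 0.4·0.3913 / (0.4·0.3913 + 0.8·0.6087) ≈ 0.2432
After 'positive': P(affected) = 0.6·0.2432 / (0.6·0.2432 + 0.2·0.7568) ≈ 0.4909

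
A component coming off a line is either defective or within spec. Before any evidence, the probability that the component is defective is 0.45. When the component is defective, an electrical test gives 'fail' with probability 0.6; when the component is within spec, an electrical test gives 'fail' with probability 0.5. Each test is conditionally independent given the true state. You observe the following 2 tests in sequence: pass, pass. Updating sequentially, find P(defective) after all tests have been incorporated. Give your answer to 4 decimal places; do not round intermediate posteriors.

After 'pass': P(defective) = 0.4·0.4500 / (0.4·0.4500 + 0.5·0.5500) ≈ 0.3956
After 'pass': P(defective) = 0.4·0.3956 / (0.4·0.3956 + 0.5·0.6044) ≈ 0.3437

0.3437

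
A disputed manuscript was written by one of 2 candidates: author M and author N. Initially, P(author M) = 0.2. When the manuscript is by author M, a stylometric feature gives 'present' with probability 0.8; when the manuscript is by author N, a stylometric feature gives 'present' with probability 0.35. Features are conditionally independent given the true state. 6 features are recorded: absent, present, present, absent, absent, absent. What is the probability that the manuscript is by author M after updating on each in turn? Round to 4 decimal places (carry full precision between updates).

0.0116

After 'absent': P(author M) = 0.2·0.2000 / (0.2·0.2000 + 0.65·0.8000) ≈ 0.0714
After 'present': P(author M) = 0.8·0.0714 / (0.8·0.0714 + 0.35·0.9286) ≈ 0.1495
After 'present': P(author M) = 0.8·0.1495 / (0.8·0.1495 + 0.35·0.8505) ≈ 0.2867
After 'absent': P(author M) = 0.2·0.2867 / (0.2·0.2867 + 0.65·0.7133) ≈ 0.1100
After 'absent': P(author M) = 0.2·0.1100 / (0.2·0.1100 + 0.65·0.8900) ≈ 0.0367
After 'absent': P(author M) = 0.2·0.0367 / (0.2·0.0367 + 0.65·0.9633) ≈ 0.0116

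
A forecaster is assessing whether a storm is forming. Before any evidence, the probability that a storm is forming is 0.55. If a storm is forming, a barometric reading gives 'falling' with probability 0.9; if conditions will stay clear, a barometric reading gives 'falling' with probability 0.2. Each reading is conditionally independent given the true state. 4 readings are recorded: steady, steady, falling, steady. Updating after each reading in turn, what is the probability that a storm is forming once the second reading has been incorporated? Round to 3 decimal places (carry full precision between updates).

0.019

After 'steady': P(storm) = 0.1·0.5500 / (0.1·0.5500 + 0.8·0.4500) ≈ 0.1325
After 'steady': P(storm) = 0.1·0.1325 / (0.1·0.1325 + 0.8·0.8675) ≈ 0.0187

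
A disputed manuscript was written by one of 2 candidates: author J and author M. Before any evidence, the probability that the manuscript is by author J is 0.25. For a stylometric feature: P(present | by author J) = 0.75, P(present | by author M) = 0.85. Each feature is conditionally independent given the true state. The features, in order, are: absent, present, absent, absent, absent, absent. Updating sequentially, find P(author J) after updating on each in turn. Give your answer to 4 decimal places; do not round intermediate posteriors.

Apply Bayes' rule sequentially, carrying P(author J) forward.
After 'absent': P(author J) = 0.25·0.2500 / (0.25·0.2500 + 0.15·0.7500) ≈ 0.3571
After 'present': P(author J) = 0.75·0.3571 / (0.75·0.3571 + 0.85·0.6429) ≈ 0.3289
After 'absent': P(author J) = 0.25·0.3289 / (0.25·0.3289 + 0.15·0.6711) ≈ 0.4496
After 'absent': P(author J) = 0.25·0.4496 / (0.25·0.4496 + 0.15·0.5504) ≈ 0.5766
After 'absent': P(author J) = 0.25·0.5766 / (0.25·0.5766 + 0.15·0.4234) ≈ 0.6941
After 'absent': P(author J) = 0.25·0.6941 / (0.25·0.6941 + 0.15·0.3059) ≈ 0.7909

0.7909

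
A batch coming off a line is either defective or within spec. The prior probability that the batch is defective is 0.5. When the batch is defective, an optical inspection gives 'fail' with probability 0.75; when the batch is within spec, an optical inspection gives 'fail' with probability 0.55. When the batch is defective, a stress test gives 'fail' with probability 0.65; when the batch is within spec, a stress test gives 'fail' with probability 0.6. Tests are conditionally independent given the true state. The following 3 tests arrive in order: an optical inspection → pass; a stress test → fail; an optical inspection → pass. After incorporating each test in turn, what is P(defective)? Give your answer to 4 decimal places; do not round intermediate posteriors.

0.2506

Apply Bayes' rule sequentially, carrying P(defective) forward.
After an optical inspection='pass': P(defective) = 0.25·0.5000 / (0.25·0.5000 + 0.45·0.5000) ≈ 0.3571
After a stress test='fail': P(defective) = 0.65·0.3571 / (0.65·0.3571 + 0.6·0.6429) ≈ 0.3757
After an optical inspection='pass': P(defective) = 0.25·0.3757 / (0.25·0.3757 + 0.45·0.6243) ≈ 0.2506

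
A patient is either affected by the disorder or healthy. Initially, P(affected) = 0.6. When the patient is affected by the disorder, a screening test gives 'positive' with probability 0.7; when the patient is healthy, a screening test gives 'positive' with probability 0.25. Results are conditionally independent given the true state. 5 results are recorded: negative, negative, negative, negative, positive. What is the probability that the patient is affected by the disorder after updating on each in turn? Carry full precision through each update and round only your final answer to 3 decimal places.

0.097

Apply Bayes' rule sequentially, carrying P(affected) forward.
After 'negative': P(affected) = 0.3·0.6000 / (0.3·0.6000 + 0.75·0.4000) ≈ 0.3750
After 'negative': P(affected) = 0.3·0.3750 / (0.3·0.3750 + 0.75·0.6250) ≈ 0.1935
After 'negative': P(affected) = 0.3·0.1935 / (0.3·0.1935 + 0.75·0.8065) ≈ 0.0876
After 'negative': P(affected) = 0.3·0.0876 / (0.3·0.0876 + 0.75·0.9124) ≈ 0.0370
After 'positive': P(affected) = 0.7·0.0370 / (0.7·0.0370 + 0.25·0.9630) ≈ 0.0971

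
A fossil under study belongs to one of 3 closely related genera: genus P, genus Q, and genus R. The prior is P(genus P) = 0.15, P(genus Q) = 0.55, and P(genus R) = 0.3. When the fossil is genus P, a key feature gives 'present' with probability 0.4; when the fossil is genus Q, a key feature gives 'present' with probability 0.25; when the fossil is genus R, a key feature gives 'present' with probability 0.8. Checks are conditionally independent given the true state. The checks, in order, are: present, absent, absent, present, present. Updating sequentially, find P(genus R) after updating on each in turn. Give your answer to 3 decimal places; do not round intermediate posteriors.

0.426

After 'present': normaliser = 0.4·0.1500 + 0.25·0.5500 + 0.8·0.3000; P(genus P) ≈ 0.1371, P(genus Q) ≈ 0.3143, P(genus R) ≈ 0.5486
After 'absent': normaliser = 0.6·0.1371 + 0.75·0.3143 + 0.2·0.5486; P(genus P) ≈ 0.1924, P(genus Q) ≈ 0.5511, P(genus R) ≈ 0.2565
After 'absent': normaliser = 0.6·0.1924 + 0.75·0.5511 + 0.2·0.2565; P(genus P) ≈ 0.1990, P(genus Q) ≈ 0.7126, P(genus R) ≈ 0.0884
After 'present': normaliser = 0.4·0.1990 + 0.25·0.7126 + 0.8·0.0884; P(genus P) ≈ 0.2423, P(genus Q) ≈ 0.5423, P(genus R) ≈ 0.2154
After 'present': normaliser = 0.4·0.2423 + 0.25·0.5423 + 0.8·0.2154; P(genus P) ≈ 0.2394, P(genus Q) ≈ 0.3349, P(genus R) ≈ 0.4257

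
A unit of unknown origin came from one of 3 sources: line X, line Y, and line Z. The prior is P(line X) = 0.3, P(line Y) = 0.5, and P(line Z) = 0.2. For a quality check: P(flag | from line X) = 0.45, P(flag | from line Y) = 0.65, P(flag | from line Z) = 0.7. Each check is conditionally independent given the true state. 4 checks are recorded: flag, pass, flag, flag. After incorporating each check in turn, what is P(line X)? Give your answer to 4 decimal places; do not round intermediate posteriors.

After 'flag': normaliser = 0.45·0.3000 + 0.65·0.5000 + 0.7·0.2000; P(line X) ≈ 0.2250, P(line Y) ≈ 0.5417, P(line Z) ≈ 0.2333
After 'pass': normaliser = 0.55·0.2250 + 0.35·0.5417 + 0.3·0.2333; P(line X) ≈ 0.3228, P(line Y) ≈ 0.4946, P(line Z) ≈ 0.1826
After 'flag': normaliser = 0.45·0.3228 + 0.65·0.4946 + 0.7·0.1826; P(line X) ≈ 0.2443, P(line Y) ≈ 0.5407, P(line Z) ≈ 0.2150
After 'flag': normaliser = 0.45·0.2443 + 0.65·0.5407 + 0.7·0.2150; P(line X) ≈ 0.1797, P(line Y) ≈ 0.5744, P(line Z) ≈ 0.2460

0.1797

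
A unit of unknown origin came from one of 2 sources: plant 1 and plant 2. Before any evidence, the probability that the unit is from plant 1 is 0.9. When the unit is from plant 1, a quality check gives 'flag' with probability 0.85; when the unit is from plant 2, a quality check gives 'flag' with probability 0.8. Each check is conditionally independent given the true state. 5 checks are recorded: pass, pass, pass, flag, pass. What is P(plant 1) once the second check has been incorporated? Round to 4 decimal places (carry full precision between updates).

After 'pass': P(plant 1) = 0.15·0.9000 / (0.15·0.9000 + 0.2·0.1000) ≈ 0.8710
After 'pass': P(plant 1) = 0.15·0.8710 / (0.15·0.8710 + 0.2·0.1290) ≈ 0.8351

0.8351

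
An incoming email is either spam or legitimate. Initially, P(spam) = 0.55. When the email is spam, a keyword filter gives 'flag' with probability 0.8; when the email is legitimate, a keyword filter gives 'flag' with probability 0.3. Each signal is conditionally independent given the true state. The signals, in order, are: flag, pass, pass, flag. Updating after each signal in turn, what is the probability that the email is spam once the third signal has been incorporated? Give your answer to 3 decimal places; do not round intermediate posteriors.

After 'flag': P(spam) = 0.8·0.5500 / (0.8·0.5500 + 0.3·0.4500) ≈ 0.7652
After 'pass': P(spam) = 0.2·0.7652 / (0.2·0.7652 + 0.7·0.2348) ≈ 0.4822
After 'pass': P(spam) = 0.2·0.4822 / (0.2·0.4822 + 0.7·0.5178) ≈ 0.2101

0.210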